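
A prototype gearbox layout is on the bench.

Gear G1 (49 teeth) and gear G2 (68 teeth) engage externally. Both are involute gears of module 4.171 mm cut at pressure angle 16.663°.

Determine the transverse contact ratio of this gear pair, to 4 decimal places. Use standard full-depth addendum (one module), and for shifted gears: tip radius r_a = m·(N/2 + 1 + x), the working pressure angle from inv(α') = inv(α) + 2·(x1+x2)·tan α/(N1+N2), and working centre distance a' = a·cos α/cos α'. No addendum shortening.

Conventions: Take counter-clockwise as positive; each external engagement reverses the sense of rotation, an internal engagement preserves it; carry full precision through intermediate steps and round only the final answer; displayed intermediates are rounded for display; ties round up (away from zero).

topology: single-mesh involute geometry — m = 4.171, 49T/68T pair
base radii: r_b1 = 97.898345, r_b2 = 135.858927
tip radii: r_a1 = 106.360500, r_a2 = 145.985000
no profile shift: α' = α, a' = a
action lengths: √(r_a1²−r_b1²) = 41.574873, √(r_a2²−r_b2²) = 53.422580
base pitch p_b = π·m·cos α = 12.553336
CR = (41.574873 + 53.422580 − 244.003500·sin 16.66300°)/12.553336 = 1.994006
contact ratio ≈ 1.9940

1.9940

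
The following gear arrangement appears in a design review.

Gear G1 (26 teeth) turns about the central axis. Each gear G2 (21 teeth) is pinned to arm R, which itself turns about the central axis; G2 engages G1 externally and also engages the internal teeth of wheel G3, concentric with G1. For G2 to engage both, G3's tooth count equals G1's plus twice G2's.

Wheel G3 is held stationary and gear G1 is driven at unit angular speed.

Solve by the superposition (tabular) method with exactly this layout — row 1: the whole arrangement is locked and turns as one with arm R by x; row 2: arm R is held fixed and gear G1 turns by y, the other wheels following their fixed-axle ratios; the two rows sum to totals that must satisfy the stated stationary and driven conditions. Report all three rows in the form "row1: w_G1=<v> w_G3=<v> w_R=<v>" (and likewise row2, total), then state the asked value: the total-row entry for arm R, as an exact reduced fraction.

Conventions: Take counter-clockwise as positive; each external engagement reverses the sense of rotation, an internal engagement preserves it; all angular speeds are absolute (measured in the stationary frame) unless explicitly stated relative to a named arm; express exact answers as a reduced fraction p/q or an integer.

row1: w_G1=13/47 w_G3=13/47 w_R=13/47
row2: w_G1=34/47 w_G3=-13/47 w_R=0
total: w_G1=1 w_G3=0 w_R=13/47
asked value: 13/47

planetary set (26T centre, 21T on arm, 68T internal) — Willis relation
row 1 (train locked, turned with arm): all members turn x
row 2: sun turns y, ring = −(26/68)·y, arm 0
boundary: total ω_ring = x − (26/68)·y = 0 and total ω_sun = x + y = 1  ⇒  y = 34/47, x = 13/47
row 2 ring = −(26/68)·34/47 = -13/47
totals (row 1 + row 2): sun 13/47 + 34/47 = 1, ring 13/47 + (-13/47) = 0, arm 13/47 + 0 = 13/47
asked cell (total, arm) = 13/47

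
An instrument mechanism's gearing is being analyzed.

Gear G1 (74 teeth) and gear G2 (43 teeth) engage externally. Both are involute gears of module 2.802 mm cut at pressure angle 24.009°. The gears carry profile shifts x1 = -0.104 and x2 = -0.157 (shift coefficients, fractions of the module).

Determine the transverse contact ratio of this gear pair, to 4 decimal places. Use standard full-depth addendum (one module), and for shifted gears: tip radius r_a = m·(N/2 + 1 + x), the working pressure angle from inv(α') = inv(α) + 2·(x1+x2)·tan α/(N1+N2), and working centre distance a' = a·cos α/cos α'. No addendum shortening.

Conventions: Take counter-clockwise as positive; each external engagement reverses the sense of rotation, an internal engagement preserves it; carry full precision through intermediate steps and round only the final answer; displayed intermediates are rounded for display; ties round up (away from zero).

recognized (one external pair, fixed centres): single-mesh tooth geometry, m = 2.802, N1 = 74, N2 = 43
base radii: r_b1 = 94.704287, r_b2 = 55.030869
tip radii: r_a1 = 106.184592, r_a2 = 62.605086
inv(α') = inv(24.009°) + 2·(-0.104-0.157)·tan α/(74+43) = 0.02439357  ⇒  α' = 23.41894°
a' = a·cos α / cos α' = 163.9170·cos 24.009°/cos 23.41894° = 163.177159
action lengths: √(r_a1²−r_b1²) = 48.023594, √(r_a2²−r_b2²) = 29.849627
base pitch p_b = π·m·cos α = 8.041143
CR = (48.023594 + 29.849627 − 163.177159·sin 23.41894°)/8.041143 = 1.618954
contact ratio ≈ 1.6190

1.6190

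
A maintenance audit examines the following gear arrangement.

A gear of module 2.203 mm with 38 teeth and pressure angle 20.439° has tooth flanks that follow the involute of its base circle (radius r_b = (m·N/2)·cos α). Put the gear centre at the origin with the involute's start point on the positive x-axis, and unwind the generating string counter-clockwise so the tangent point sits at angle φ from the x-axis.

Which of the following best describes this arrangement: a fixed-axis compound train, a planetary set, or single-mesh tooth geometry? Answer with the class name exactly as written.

single-mesh tooth geometry

recognized (one wheel, involute flank): single-mesh tooth geometry, m = 2.203, N = 38
classification: single-mesh tooth geometry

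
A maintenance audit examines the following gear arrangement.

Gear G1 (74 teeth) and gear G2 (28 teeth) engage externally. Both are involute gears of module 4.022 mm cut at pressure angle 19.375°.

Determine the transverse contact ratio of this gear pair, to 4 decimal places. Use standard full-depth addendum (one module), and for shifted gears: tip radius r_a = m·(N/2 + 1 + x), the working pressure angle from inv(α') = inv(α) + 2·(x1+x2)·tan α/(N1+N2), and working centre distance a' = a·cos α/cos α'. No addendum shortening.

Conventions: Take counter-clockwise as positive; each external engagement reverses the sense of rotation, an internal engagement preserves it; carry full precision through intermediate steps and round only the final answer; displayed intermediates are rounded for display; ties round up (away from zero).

topology: single-mesh involute geometry — m = 4.022, 74T/28T pair
base radii: r_b1 = 140.386291, r_b2 = 53.119137
tip radii: r_a1 = 152.836000, r_a2 = 60.330000
no profile shift: α' = α, a' = a
action lengths: √(r_a1²−r_b1²) = 60.419634, √(r_a2²−r_b2²) = 28.601856
base pitch p_b = π·m·cos α = 11.919907
CR = (60.419634 + 28.601856 − 205.122000·sin 19.37500°)/11.919907 = 1.759440
contact ratio ≈ 1.7594

1.7594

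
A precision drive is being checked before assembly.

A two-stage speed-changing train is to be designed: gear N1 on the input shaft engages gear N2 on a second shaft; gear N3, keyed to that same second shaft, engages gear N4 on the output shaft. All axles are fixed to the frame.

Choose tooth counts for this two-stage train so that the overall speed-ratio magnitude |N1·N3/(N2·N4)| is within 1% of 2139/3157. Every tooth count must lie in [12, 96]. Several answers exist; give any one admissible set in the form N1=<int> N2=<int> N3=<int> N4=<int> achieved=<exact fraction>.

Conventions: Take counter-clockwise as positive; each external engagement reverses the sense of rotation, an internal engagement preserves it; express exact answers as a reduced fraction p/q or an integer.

N1=23 N2=41 N3=93 N4=77 achieved=2139/3157

2-stage fixed-axis compound train for ratio 2139/3157
target = 2139/3157 in lowest terms: an exact hit needs N1·N3 = k·2139 and N2·N4 = k·3157 for one integer k, every count in [12, 96]; additionally prefer no 1:1 stage (N1 ≠ N2, N3 ≠ N4)
k = 1: N1·N3 = 2139 = 23·93, N2·N4 = 3157 = 41·77
achieved = 23·93/(41·77) = 2139/3157; |achieved − target| = 0 ≤ 2139/315700 ✓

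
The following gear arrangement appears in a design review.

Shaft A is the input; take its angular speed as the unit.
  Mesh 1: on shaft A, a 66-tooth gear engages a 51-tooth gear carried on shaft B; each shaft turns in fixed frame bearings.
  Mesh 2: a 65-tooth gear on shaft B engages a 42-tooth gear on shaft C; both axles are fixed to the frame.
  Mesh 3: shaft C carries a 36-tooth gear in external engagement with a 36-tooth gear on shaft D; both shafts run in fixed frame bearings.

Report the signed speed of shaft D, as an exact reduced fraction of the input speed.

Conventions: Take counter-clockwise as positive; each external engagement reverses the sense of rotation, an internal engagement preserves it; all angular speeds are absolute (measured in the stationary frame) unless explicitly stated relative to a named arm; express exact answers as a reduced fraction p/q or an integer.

3-mesh fixed-axis compound train (all bearings frame-fixed)
mesh 1 [66T→51T]: |ω|/ω_in = 1×66/51 = 22/17, sense flips to −
mesh 2 [65T→42T]: |ω|/ω_in = (22/17)×65/42 = 715/357, sense flips to +
mesh 3 [36T→36T]: |ω|/ω_in = (715/357)×36/36 = 715/357, sense flips to −
signed output speed (× input speed) = -715/357

-715/357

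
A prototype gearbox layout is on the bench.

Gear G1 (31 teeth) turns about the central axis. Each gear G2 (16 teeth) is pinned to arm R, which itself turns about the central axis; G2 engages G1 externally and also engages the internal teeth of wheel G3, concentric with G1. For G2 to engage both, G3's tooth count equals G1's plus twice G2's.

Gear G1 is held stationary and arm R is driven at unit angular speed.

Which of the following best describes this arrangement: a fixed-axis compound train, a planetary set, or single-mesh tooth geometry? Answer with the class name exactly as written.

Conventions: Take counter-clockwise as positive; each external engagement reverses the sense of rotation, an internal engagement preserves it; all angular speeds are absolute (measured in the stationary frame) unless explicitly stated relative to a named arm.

planetary set

recognized (axles ride arm R): planetary set, 31/16/63 teeth
classification: planetary set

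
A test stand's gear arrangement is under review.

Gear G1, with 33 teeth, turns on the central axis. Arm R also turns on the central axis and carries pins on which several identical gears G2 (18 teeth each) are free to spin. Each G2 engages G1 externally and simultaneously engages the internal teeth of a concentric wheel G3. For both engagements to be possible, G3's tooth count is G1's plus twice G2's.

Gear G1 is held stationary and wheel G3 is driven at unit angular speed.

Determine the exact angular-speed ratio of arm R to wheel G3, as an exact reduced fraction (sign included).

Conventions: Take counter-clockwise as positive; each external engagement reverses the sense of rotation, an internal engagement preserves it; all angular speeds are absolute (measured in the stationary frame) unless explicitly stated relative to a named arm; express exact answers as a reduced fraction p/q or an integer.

topology: planetary set — G1 33T / G2 18T / G3 69T, arm = carrier (Willis)
ring teeth: 33 + 2·18 = 69
33(ω_sun−ω_arm) = −69(ω_ring−ω_arm),  ω_sun = 0, ω_ring = 1
33(0−ω_arm) = −69(1−ω_arm)  ⇒  102·ω_arm = 69  ⇒  ω_arm = 23/34
ω_out/ω_in = 23/34

23/34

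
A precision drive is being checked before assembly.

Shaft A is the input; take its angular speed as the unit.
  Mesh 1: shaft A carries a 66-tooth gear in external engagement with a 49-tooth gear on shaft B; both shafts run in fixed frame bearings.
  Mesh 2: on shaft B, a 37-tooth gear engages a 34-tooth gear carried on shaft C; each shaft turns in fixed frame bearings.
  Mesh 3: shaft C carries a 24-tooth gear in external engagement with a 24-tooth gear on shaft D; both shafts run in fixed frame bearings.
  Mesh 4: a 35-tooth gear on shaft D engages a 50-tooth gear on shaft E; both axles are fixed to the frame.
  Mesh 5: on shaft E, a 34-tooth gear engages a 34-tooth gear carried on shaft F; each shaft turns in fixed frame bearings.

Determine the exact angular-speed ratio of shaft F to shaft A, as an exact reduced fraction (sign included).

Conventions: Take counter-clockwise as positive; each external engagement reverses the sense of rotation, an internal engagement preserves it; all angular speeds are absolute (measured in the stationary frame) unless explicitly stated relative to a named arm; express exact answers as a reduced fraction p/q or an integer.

-1221/1190

class = fixed-axis compound train [5 meshes; 5 ratios multiply, 5 sense flips]
mesh 1 [66T→49T]: running ratio 66/49, sense −
mesh 2 [37T→34T]: running ratio 1221/833, sense +
mesh 3 [24T→24T]: running ratio 1221/833, sense −
mesh 4 [35T→50T]: running ratio 1221/1190, sense +
mesh 5 [34T→34T]: running ratio 1221/1190, sense −
ω_out/ω_in = -1221/1190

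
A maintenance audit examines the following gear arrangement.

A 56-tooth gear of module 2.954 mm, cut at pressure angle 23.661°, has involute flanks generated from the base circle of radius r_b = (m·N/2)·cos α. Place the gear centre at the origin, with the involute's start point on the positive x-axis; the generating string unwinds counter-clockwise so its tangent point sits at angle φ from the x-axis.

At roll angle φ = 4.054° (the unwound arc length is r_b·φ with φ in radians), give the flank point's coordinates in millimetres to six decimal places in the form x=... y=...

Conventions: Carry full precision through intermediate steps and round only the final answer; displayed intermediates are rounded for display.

topology: single-mesh involute geometry — m = 2.954, N = 56
pitch radius r_p = m·N/2 = 2.954·56/2 = 82.712000
base radius r_b = r_p·cos α = 82.712000·cos 23.661° = 75.758897
roll angle φ = 4.054° = 0.07075565 rad
x = r_b·(cos φ + φ·sin φ) = 75.948298
y = r_b·(sin φ − φ·cos φ) = 0.008941

x=75.948298 y=0.008941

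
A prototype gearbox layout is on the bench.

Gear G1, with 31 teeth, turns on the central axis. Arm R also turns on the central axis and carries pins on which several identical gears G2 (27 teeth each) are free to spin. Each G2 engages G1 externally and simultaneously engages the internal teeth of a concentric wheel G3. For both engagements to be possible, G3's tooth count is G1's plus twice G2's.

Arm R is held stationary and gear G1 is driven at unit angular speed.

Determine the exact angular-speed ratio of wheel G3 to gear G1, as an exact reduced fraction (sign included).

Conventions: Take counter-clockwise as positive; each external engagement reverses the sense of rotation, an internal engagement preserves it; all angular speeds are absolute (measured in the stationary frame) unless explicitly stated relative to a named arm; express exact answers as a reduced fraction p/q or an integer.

-31/85

topology: planetary set — G1 31T / G2 27T / G3 85T, arm = carrier (Willis)
ring teeth: 31 + 2·27 = 85
31(ω_sun−ω_arm) = −85(ω_ring−ω_arm),  ω_arm = 0, ω_sun = 1
ω_ring = 0 − (31/85)(1−0) = -31/85
ω_out/ω_in = -31/85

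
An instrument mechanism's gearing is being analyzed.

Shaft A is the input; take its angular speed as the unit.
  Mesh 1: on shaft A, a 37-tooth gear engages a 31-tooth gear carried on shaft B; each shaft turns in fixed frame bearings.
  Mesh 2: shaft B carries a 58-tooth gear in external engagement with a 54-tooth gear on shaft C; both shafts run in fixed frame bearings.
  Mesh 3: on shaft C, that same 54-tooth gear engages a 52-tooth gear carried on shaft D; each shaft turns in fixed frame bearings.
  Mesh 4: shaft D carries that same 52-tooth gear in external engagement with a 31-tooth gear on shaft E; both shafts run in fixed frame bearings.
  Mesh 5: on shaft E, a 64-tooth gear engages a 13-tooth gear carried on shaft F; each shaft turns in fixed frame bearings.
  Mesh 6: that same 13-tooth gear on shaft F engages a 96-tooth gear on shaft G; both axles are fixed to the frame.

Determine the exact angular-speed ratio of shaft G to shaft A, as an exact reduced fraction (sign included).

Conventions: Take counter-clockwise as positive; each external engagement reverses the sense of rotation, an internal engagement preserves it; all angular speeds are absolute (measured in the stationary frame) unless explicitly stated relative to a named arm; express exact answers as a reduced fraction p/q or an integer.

4292/2883

class = fixed-axis compound train [6 meshes; 6 ratios multiply, 6 sense flips]
mesh 1 [37T→31T]: running ratio 37/31, sense −
mesh 2 [58T→54T]: running ratio 1073/837, sense +
mesh 3 [54T→52T]: running ratio 1073/806, sense −
mesh 4 [52T→31T]: running ratio 2146/961, sense +
mesh 5 [64T→13T]: running ratio 137344/12493, sense −
mesh 6 [13T→96T]: running ratio 4292/2883, sense +
ω_out/ω_in = 4292/2883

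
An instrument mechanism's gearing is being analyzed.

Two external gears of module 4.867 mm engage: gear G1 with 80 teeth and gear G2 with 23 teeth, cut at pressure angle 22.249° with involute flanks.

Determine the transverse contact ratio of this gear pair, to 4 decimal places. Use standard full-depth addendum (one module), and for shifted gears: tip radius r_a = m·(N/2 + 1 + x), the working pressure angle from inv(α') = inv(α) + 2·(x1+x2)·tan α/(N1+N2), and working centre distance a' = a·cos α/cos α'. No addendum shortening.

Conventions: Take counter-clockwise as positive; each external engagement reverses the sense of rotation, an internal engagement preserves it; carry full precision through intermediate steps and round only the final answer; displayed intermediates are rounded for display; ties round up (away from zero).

1.6069

single-mesh involute tooth geometry (80T engaging 23T at module 4.867)
base radii: r_b1 = 180.185512, r_b2 = 51.803335
tip radii: r_a1 = 199.547000, r_a2 = 60.837500
no profile shift: α' = α, a' = a
action lengths: √(r_a1²−r_b1²) = 85.744892, √(r_a2²−r_b2²) = 31.900093
base pitch p_b = π·m·cos α = 14.151737
CR = (85.744892 + 31.900093 − 250.650500·sin 22.24900°)/14.151737 = 1.606910
contact ratio ≈ 1.6069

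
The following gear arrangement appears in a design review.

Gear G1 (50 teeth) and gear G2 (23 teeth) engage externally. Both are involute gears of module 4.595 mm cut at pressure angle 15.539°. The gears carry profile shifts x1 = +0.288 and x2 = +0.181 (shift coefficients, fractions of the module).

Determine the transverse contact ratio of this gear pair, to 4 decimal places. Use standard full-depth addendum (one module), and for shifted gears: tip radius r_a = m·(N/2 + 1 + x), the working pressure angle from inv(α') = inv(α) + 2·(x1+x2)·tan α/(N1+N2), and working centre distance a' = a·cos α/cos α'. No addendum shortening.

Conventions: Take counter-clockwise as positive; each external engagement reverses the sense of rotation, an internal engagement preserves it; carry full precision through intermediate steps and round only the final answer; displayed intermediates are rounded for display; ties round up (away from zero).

recognized (one external pair, fixed centres): single-mesh tooth geometry, m = 4.595, N1 = 50, N2 = 23
base radii: r_b1 = 110.676127, r_b2 = 50.911018
tip radii: r_a1 = 120.793360, r_a2 = 58.269195
inv(α') = inv(15.539°) + 2·(+0.288+0.181)·tan α/(50+23) = 0.01042385  ⇒  α' = 17.81532°
a' = a·cos α / cos α' = 167.7175·cos 15.539°/cos 17.81532° = 169.725902
action lengths: √(r_a1²−r_b1²) = 48.392467, √(r_a2²−r_b2²) = 28.343735
base pitch p_b = π·m·cos α = 13.907972
CR = (48.392467 + 28.343735 − 169.725902·sin 17.81532°)/13.907972 = 1.783768
contact ratio ≈ 1.7838

1.7838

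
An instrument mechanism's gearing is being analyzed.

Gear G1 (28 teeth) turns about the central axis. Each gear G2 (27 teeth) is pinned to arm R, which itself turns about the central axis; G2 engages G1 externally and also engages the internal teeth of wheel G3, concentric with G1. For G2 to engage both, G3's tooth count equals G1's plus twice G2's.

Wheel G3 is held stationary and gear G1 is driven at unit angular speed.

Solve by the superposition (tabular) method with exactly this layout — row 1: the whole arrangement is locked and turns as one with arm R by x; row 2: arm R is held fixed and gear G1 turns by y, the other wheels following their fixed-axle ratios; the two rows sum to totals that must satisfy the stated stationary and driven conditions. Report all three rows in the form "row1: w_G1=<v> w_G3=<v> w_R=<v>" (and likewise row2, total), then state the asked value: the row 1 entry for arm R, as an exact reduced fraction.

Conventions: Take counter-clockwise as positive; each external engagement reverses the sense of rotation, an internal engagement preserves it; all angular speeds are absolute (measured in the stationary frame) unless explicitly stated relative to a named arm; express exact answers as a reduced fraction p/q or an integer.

row1: w_G1=14/55 w_G3=14/55 w_R=14/55
row2: w_G1=41/55 w_G3=-14/55 w_R=0
total: w_G1=1 w_G3=0 w_R=14/55
asked value: 14/55

topology: planetary set — G1 28T / G2 27T / G3 82T, arm = carrier (Willis)
row 1: whole set turns with the arm by x
row 2 (arm held, sun turns y): ω_ring = −(28/82)·y, ω_arm = 0
boundary: total ω_ring = x − (28/82)·y = 0 and total ω_sun = x + y = 1  ⇒  y = 41/55, x = 14/55
row 2 ring = −(28/82)·41/55 = -14/55
totals (row 1 + row 2): sun 14/55 + 41/55 = 1, ring 14/55 + (-14/55) = 0, arm 14/55 + 0 = 14/55
asked cell (row1, arm) = 14/55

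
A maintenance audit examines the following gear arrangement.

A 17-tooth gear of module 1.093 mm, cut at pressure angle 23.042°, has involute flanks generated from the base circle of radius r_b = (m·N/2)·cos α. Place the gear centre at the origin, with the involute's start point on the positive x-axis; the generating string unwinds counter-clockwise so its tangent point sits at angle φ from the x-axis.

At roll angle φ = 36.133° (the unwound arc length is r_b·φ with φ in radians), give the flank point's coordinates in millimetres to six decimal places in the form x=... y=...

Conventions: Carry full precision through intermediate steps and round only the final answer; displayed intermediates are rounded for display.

recognized (one wheel, involute flank): single-mesh tooth geometry, m = 1.093, N = 17
pitch radius r_p = m·N/2 = 1.093·17/2 = 9.290500
base radius r_b = r_p·cos α = 9.290500·cos 23.042° = 8.549287
roll angle φ = 36.133° = 0.63063982 rad
x = r_b·(cos φ + φ·sin φ) = 10.084008
y = r_b·(sin φ − φ·cos φ) = 0.686723

x=10.084008 y=0.686723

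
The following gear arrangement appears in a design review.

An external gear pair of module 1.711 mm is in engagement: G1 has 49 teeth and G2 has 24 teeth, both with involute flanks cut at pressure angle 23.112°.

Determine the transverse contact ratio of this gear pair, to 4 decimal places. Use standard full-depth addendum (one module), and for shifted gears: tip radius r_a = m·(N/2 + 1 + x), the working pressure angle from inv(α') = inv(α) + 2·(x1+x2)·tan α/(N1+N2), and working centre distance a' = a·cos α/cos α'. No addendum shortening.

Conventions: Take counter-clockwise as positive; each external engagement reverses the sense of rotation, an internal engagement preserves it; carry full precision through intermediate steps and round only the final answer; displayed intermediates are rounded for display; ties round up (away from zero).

1.5500

topology: single-mesh involute geometry — m = 1.711, 49T/24T pair
base radii: r_b1 = 38.555012, r_b2 = 18.884087
tip radii: r_a1 = 43.630500, r_a2 = 22.243000
no profile shift: α' = α, a' = a
action lengths: √(r_a1²−r_b1²) = 20.423800, √(r_a2²−r_b2²) = 11.753395
base pitch p_b = π·m·cos α = 4.943843
CR = (20.423800 + 11.753395 − 62.451500·sin 23.11200°)/4.943843 = 1.550034
contact ratio ≈ 1.5500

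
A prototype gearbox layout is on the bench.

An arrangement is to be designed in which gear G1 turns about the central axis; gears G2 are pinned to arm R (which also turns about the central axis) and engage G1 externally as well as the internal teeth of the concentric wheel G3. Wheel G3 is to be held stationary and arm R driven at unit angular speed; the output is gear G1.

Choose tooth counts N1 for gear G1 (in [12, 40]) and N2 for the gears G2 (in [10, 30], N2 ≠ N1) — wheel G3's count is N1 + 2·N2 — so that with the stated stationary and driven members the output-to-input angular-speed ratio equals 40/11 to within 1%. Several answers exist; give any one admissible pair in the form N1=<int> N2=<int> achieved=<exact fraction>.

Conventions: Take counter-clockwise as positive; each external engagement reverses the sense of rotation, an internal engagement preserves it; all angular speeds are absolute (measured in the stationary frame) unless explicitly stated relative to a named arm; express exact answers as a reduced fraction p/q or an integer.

topology: planetary set — design target 40/11, arm = carrier (Willis)
Willis with ω_ring = 0: ω_sun/ω_arm = (N1+N3)/N1; set equal to 40/11  ⇒  N3/N1 = 40/11 − 1 = 29/11
N3 = N1 + 2·N2  ⇒  N2/N1 = (N3/N1 − 1)/2 = (29/11 − 1)/2 = 9/11
smallest multiple with N1 ≥ 12 and N2 ≥ 10: k = 2  ⇒  N1 = 2·11 = 22, N2 = 2·9 = 18 (N1 ≤ 40, N2 ≤ 30, N2 ≠ N1 ✓), N3 = 22 + 2·18 = 58
check: (N1+N3)/N1 with N1 = 22, N3 = 58 gives 40/11; |achieved − target| = 0 ≤ 2/55 ✓

N1=22 N2=18 achieved=40/11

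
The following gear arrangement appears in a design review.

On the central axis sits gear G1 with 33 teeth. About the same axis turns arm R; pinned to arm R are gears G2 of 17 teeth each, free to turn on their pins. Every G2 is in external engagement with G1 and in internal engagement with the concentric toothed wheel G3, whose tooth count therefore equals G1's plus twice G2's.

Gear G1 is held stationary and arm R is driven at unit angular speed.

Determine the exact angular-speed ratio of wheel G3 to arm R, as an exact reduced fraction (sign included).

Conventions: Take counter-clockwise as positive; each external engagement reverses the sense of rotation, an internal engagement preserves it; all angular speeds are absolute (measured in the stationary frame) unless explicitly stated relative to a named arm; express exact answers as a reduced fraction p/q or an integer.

100/67

recognized (axles ride arm R): planetary set, 33/17/67 teeth
ring teeth: 33 + 2·17 = 67
33(ω_sun−ω_arm) = −67(ω_ring−ω_arm),  ω_sun = 0, ω_arm = 1
ω_ring = 1 − (33/67)(0−1) = 100/67
ω_out/ω_in = 100/67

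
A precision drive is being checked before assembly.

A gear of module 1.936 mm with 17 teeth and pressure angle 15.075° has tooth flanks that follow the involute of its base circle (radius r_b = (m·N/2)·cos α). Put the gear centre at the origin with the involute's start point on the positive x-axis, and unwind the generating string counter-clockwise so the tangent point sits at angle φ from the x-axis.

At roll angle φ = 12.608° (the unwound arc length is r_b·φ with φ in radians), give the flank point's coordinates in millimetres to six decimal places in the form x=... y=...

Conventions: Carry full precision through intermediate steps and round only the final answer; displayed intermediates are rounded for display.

x=16.269751 y=0.056164

recognized (one wheel, involute flank): single-mesh tooth geometry, m = 1.936, N = 17
pitch radius r_p = m·N/2 = 1.936·17/2 = 16.456000
base radius r_b = r_p·cos α = 16.456000·cos 15.075° = 15.889687
roll angle φ = 12.608° = 0.22005111 rad
x = r_b·(cos φ + φ·sin φ) = 16.269751
y = r_b·(sin φ − φ·cos φ) = 0.056164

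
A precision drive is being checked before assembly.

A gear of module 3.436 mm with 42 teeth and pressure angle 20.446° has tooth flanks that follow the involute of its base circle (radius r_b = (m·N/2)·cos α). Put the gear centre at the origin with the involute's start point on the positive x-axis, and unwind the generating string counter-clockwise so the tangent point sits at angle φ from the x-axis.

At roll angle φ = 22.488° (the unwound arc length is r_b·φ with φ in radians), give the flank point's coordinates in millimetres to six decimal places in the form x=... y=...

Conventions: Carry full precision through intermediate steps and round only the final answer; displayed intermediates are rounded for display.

class = single-mesh tooth geometry [base-circle involute, m = 3.436, 42T]
pitch radius r_p = m·N/2 = 3.436·42/2 = 72.156000
base radius r_b = r_p·cos α = 72.156000·cos 20.446° = 67.610304
roll angle φ = 22.488° = 0.39248964 rad
x = r_b·(cos φ + φ·sin φ) = 72.619078
y = r_b·(sin φ − φ·cos φ) = 1.341749

x=72.619078 y=1.341749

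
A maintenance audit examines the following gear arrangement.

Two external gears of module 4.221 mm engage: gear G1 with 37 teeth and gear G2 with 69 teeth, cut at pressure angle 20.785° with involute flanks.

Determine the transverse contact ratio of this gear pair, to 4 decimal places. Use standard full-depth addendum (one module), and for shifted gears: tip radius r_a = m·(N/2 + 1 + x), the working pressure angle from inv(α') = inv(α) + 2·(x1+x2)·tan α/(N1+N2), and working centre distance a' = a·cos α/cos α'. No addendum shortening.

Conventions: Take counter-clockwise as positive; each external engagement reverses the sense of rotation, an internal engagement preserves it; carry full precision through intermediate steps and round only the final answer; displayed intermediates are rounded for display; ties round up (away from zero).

class = single-mesh tooth geometry [involute pair 37T × 69T, m = 4.221]
base radii: r_b1 = 73.006392, r_b2 = 136.147055
tip radii: r_a1 = 82.309500, r_a2 = 149.845500
no profile shift: α' = α, a' = a
action lengths: √(r_a1²−r_b1²) = 38.012110, √(r_a2²−r_b2²) = 62.591159
base pitch p_b = π·m·cos α = 12.397640
CR = (38.012110 + 62.591159 − 223.713000·sin 20.78500°)/12.397640 = 1.711292
contact ratio ≈ 1.7113

1.7113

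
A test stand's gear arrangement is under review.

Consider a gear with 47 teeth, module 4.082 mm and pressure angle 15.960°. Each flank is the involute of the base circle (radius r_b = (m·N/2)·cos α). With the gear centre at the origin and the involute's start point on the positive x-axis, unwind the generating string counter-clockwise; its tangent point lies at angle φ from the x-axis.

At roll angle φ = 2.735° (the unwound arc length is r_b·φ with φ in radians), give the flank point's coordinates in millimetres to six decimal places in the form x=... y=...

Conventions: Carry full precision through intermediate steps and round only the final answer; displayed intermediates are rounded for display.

recognized (one wheel, involute flank): single-mesh tooth geometry, m = 4.082, N = 47
pitch radius r_p = m·N/2 = 4.082·47/2 = 95.927000
base radius r_b = r_p·cos α = 95.927000·cos 15.960° = 92.229388
roll angle φ = 2.735° = 0.04773476 rad
x = r_b·(cos φ + φ·sin φ) = 92.334405
y = r_b·(sin φ − φ·cos φ) = 0.003343

x=92.334405 y=0.003343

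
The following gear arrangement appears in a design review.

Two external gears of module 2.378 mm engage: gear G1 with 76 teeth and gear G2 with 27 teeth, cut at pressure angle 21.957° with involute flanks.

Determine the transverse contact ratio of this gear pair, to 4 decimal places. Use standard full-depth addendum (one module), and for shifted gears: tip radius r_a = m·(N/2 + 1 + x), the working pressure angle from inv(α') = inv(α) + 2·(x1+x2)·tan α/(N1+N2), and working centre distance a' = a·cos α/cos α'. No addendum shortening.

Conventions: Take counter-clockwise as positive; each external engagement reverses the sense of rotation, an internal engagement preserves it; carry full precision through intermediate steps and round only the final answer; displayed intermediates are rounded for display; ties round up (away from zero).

class = single-mesh tooth geometry [involute pair 76T × 27T, m = 2.378]
base radii: r_b1 = 83.809423, r_b2 = 29.774400
tip radii: r_a1 = 92.742000, r_a2 = 34.481000
no profile shift: α' = α, a' = a
action lengths: √(r_a1²−r_b1²) = 39.712204, √(r_a2²−r_b2²) = 17.390355
base pitch p_b = π·m·cos α = 6.928818
CR = (39.712204 + 17.390355 − 122.467000·sin 21.95700°)/6.928818 = 1.632435
contact ratio ≈ 1.6324

1.6324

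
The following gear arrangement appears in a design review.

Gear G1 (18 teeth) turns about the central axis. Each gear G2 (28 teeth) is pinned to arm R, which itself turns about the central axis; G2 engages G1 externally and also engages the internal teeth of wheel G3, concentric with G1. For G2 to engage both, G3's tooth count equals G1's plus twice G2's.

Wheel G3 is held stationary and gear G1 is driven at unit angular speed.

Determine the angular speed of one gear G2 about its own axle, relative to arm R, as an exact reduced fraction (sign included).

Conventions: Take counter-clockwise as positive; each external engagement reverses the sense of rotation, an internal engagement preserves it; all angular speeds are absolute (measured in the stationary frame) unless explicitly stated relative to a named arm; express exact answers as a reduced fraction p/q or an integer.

-333/644

recognized (axles ride arm R): planetary set, 18/28/74 teeth
ring teeth: 18 + 2·28 = 74
18(ω_sun−ω_arm) = −74(ω_ring−ω_arm),  ω_ring = 0, ω_sun = 1
18(1−ω_arm) = −74(0−ω_arm)  ⇒  92·ω_arm = 18  ⇒  ω_arm = 9/46
sun–planet mesh: 18·(1−9/46) = −28·(ω_p−ω_arm)  ⇒  ω_p−ω_arm = -333/644
exact speed ratio = -333/644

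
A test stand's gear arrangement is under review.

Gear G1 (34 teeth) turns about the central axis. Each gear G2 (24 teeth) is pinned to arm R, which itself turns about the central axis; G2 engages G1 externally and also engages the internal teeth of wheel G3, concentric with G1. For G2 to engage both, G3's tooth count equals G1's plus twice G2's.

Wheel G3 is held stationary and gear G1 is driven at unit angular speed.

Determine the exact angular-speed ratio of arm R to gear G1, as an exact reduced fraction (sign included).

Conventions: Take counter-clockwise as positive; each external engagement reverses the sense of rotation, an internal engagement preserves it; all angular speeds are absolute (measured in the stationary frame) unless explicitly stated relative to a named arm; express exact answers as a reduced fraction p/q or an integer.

recognized (axles ride arm R): planetary set, 34/24/82 teeth
ring teeth: 34 + 2·24 = 82
34(ω_sun−ω_arm) = −82(ω_ring−ω_arm),  ω_ring = 0, ω_sun = 1
34(1−ω_arm) = −82(0−ω_arm)  ⇒  116·ω_arm = 34  ⇒  ω_arm = 17/58
ω_out/ω_in = 17/58

17/58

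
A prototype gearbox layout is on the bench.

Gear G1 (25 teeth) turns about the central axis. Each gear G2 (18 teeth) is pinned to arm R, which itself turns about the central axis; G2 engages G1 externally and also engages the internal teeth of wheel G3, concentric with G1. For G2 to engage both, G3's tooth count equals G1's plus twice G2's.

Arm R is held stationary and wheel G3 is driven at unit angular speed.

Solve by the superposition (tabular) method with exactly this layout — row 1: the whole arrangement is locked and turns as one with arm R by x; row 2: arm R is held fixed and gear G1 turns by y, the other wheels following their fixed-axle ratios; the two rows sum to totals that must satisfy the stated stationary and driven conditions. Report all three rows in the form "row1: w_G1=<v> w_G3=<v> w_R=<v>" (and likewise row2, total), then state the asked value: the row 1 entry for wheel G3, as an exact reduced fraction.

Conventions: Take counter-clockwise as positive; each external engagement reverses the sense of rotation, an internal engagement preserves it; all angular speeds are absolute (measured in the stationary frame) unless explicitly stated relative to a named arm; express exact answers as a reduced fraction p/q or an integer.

planetary set (25T centre, 18T on arm, 61T internal) — Willis relation
row 1 (train locked, turned with arm): all members turn x
row 2: sun turns y, ring = −(25/61)·y, arm 0
boundary: total ω_arm = x = 0 and total ω_ring = x − (25/61)·y = 1  ⇒  y = -61/25, x = 0
row 2 ring = −(25/61)·(-61/25) = 1
totals (row 1 + row 2): sun 0 + (-61/25) = -61/25, ring 0 + 1 = 1, arm 0 + 0 = 0
asked cell (row1, ring) = 0

row1: w_G1=0 w_G3=0 w_R=0
row2: w_G1=-61/25 w_G3=1 w_R=0
total: w_G1=-61/25 w_G3=1 w_R=0
asked value: 0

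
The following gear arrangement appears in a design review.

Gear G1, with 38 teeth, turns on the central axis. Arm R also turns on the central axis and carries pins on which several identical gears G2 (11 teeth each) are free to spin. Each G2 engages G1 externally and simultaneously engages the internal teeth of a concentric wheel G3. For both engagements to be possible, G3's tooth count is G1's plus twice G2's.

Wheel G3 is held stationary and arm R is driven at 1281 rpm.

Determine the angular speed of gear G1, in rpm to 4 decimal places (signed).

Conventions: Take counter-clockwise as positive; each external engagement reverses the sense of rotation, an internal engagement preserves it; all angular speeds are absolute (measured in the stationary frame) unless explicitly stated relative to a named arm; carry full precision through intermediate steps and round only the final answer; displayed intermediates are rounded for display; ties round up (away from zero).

+3303.6316 rpm

recognized (axles ride arm R): planetary set, 38/11/60 teeth
normalise by the input: solve with ω_arm = 1, then scale by 1281 rpm
ring teeth: 38 + 2·11 = 60
38(ω_sun−ω_arm) = −60(ω_ring−ω_arm),  ω_ring = 0, ω_arm = 1
ω_sun = 1 − (60/38)(0−1) = 49/19
scale: ω_sun = 49/19 × 1281 rpm = +3303.6316 rpm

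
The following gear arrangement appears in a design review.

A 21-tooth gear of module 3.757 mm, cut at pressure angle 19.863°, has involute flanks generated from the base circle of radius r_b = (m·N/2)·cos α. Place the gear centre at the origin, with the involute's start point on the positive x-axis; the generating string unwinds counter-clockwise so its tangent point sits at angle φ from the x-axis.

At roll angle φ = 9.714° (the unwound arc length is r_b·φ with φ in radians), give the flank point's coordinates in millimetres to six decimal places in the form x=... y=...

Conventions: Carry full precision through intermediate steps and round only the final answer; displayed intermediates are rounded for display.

topology: single-mesh involute geometry — m = 3.757, N = 21
pitch radius r_p = m·N/2 = 3.757·21/2 = 39.448500
base radius r_b = r_p·cos α = 39.448500·cos 19.863° = 37.101620
roll angle φ = 9.714° = 0.16954128 rad
x = r_b·(cos φ + φ·sin φ) = 37.631023
y = r_b·(sin φ − φ·cos φ) = 0.060096

x=37.631023 y=0.060096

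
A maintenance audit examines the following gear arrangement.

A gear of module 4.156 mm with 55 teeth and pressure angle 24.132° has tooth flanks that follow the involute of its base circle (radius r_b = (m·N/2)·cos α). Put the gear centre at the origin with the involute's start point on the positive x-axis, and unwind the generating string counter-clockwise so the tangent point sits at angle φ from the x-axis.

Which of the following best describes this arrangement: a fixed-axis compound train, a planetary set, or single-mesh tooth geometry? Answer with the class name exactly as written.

single-mesh tooth geometry

recognized (one wheel, involute flank): single-mesh tooth geometry, m = 4.156, N = 55
classification: single-mesh tooth geometry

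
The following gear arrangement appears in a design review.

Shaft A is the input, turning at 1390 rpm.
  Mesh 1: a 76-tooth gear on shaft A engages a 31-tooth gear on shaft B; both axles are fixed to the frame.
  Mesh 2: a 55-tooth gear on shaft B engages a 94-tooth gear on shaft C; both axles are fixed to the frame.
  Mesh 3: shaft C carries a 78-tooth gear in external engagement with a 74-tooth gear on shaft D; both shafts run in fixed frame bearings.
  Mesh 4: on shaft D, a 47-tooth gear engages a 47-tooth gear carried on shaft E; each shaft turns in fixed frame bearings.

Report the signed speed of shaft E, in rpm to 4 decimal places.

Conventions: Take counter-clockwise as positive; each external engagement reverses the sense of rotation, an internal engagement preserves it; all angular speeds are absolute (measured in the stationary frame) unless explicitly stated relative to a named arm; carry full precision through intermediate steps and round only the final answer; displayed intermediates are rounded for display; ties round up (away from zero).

+2101.6695 rpm

4-mesh fixed-axis compound train (all bearings frame-fixed)
mesh 1 [76T→31T]: ω = 1390.0000×76/31 = 3407.7419 rpm, sense flips to −
mesh 2 [55T→94T]: ω = 3407.7419×55/94 = 1993.8916 rpm, sense flips to +
mesh 3 [78T→74T]: ω = 1993.8916×78/74 = 2101.6695 rpm, sense flips to −
mesh 4 [47T→47T]: ω = 2101.6695×47/47 = 2101.6695 rpm, sense flips to +
signed output speed = +2101.6695 rpm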